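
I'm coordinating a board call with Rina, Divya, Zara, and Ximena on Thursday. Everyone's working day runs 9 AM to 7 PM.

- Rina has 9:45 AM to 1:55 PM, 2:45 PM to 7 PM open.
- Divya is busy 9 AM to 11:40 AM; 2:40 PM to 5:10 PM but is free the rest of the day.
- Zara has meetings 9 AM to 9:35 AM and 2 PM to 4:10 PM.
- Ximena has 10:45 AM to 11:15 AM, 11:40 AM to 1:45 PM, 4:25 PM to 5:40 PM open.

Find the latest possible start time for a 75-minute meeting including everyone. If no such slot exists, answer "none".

Rina free: 09:45-13:55, 14:45-19:00.
Divya free: 11:40-14:40, 17:10-19:00 (invert busy blocks within the working day).
Zara free: 09:35-14:00, 16:10-19:00 (invert busy blocks within the working day).
Ximena free: 10:45-11:15, 11:40-13:45, 16:25-17:40.
Rina ∩ Divya: 11:40-13:55, 17:10-19:00.
Rina ∩ Divya ∩ Zara: 11:40-13:55, 17:10-19:00.
Rina ∩ Divya ∩ Zara ∩ Ximena: 11:40-13:45, 17:10-17:40.
The last common window of at least 75 minutes is 11:40-13:45; a 75-minute meeting can start as late as 12:30 and still end by 13:45.

12:30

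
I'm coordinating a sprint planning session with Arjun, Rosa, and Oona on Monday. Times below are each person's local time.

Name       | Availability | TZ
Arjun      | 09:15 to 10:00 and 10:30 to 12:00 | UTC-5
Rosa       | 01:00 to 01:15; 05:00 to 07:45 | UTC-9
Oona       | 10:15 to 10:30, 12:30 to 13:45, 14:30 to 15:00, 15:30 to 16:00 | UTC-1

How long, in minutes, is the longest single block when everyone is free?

Arjun in UTC: 14:15-15:00, 15:30-17:00 (add 5h to convert from UTC-5).
Rosa in UTC: 10:00-10:15, 14:00-16:45 (add 9h to convert from UTC-9).
Oona in UTC: 11:15-11:30, 13:30-14:45, 15:30-16:00, 16:30-17:00 (add 1h to convert from UTC-1).
Arjun ∩ Rosa: 14:15-15:00, 15:30-16:45.
Arjun ∩ Rosa ∩ Oona: 14:15-14:45, 15:30-16:00, 16:30-16:45.
The longest is 14:15-14:45 at 30 minutes.

30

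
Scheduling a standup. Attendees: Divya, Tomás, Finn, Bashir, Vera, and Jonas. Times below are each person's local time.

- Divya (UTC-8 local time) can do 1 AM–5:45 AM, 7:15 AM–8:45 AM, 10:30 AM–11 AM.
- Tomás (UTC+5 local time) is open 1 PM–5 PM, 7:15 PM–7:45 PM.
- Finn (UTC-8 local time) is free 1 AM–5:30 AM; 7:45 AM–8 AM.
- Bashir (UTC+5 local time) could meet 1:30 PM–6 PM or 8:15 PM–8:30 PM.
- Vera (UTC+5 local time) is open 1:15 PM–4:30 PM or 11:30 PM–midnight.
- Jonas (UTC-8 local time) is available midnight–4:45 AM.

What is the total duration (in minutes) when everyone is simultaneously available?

Divya in UTC: 09:00-13:45, 15:15-16:45, 18:30-19:00 (add 8h to convert from UTC-8).
Tomás in UTC: 08:00-12:00, 14:15-14:45 (subtract 5h to convert from UTC+5).
Finn in UTC: 09:00-13:30, 15:45-16:00 (add 8h to convert from UTC-8).
Bashir in UTC: 08:30-13:00, 15:15-15:30 (subtract 5h to convert from UTC+5).
Vera in UTC: 08:15-11:30, 18:30-19:00 (subtract 5h to convert from UTC+5).
Jonas in UTC: 08:00-12:45 (add 8h to convert from UTC-8).
Divya ∩ Tomás: 09:00-12:00.
Divya ∩ Tomás ∩ Finn: 09:00-12:00.
Divya ∩ Tomás ∩ Finn ∩ Bashir: 09:00-12:00.
Divya ∩ Tomás ∩ Finn ∩ Bashir ∩ Vera: 09:00-11:30.
Divya ∩ Tomás ∩ Finn ∩ Bashir ∩ Vera ∩ Jonas: 09:00-11:30.
So the common availability across everyone is 09:00-11:30.
That's a single block of 150 minutes.

150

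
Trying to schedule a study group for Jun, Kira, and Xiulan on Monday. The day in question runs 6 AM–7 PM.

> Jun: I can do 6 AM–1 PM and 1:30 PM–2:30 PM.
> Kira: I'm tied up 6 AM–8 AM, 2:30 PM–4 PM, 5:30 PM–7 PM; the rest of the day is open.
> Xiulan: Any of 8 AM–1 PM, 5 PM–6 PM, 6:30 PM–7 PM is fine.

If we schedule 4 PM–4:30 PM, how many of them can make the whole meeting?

1

Jun free: 06:00-13:00, 13:30-14:30.
Kira free: 08:00-14:30, 16:00-17:30 (invert busy blocks within the working day).
Xiulan free: 08:00-13:00, 17:00-18:00, 18:30-19:00.
Kira can make the full 16:00-16:30 slot — that's 1.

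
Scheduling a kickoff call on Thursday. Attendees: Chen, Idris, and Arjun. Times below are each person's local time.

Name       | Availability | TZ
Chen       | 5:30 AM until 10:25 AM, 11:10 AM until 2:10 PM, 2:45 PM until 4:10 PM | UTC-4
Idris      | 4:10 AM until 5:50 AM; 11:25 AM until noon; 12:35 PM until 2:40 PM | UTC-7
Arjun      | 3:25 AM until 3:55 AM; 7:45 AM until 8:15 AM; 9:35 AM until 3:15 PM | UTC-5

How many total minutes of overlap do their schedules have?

55

Chen in UTC: 09:30-14:25, 15:10-18:10, 18:45-20:10 (add 4h to convert from UTC-4).
Idris in UTC: 11:10-12:50, 18:25-19:00, 19:35-21:40 (add 7h to convert from UTC-7).
Arjun in UTC: 08:25-08:55, 12:45-13:15, 14:35-20:15 (add 5h to convert from UTC-5).
Chen ∩ Idris: 11:10-12:50, 18:45-19:00, 19:35-20:10.
Chen ∩ Idris ∩ Arjun: 12:45-12:50, 18:45-19:00, 19:35-20:10.
Summing the common windows: 5 + 15 + 35 = 55 minutes.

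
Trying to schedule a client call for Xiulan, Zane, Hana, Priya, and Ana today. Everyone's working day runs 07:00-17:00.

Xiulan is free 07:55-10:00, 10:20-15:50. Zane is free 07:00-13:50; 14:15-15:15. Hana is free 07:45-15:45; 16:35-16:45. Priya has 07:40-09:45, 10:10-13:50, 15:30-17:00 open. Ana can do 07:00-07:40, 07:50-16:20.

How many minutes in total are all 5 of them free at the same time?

Xiulan ∩ Zane: 07:55-10:00, 10:20-13:50, 14:15-15:15.
Xiulan ∩ Zane ∩ Hana: 07:55-10:00, 10:20-13:50, 14:15-15:15.
Xiulan ∩ Zane ∩ Hana ∩ Priya: 07:55-09:45, 10:20-13:50.
Xiulan ∩ Zane ∩ Hana ∩ Priya ∩ Ana: 07:55-09:45, 10:20-13:50.
So the common availability across everyone is 07:55-09:45, 10:20-13:50.
Summing the common windows: 110 + 210 = 320 minutes.

320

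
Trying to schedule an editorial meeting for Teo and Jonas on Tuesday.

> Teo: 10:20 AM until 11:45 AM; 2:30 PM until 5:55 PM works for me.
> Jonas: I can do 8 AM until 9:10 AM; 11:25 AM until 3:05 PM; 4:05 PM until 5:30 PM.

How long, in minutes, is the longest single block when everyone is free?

85

Teo ∩ Jonas: 11:25-11:45, 14:30-15:05, 16:05-17:30.
The longest is 16:05-17:30 at 85 minutes.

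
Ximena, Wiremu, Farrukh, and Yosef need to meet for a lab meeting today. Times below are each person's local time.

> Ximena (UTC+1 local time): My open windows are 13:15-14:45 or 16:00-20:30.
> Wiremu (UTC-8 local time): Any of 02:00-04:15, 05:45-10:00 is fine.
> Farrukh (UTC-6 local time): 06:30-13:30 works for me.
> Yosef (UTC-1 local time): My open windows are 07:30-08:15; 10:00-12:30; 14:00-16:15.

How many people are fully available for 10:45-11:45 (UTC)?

Ximena in UTC: 12:15-13:45, 15:00-19:30 (subtract 1h to convert from UTC+1).
Wiremu in UTC: 10:00-12:15, 13:45-18:00 (add 8h to convert from UTC-8).
Farrukh in UTC: 12:30-19:30 (add 6h to convert from UTC-6).
Yosef in UTC: 08:30-09:15, 11:00-13:30, 15:00-17:15 (add 1h to convert from UTC-1).
Wiremu can make the full 10:45-11:45 slot — that's 1.

1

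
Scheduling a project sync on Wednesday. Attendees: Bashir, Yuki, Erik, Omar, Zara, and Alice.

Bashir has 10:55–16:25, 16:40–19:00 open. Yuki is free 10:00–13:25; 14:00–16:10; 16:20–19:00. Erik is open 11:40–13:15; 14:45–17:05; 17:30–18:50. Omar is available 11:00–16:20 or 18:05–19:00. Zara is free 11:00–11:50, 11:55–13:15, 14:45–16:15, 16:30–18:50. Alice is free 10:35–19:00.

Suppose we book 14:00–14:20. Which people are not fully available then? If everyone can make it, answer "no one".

Bashir: free for 14:00-14:20. Yuki: free for 14:00-14:20. Erik: not fully free for 14:00-14:20. Omar: free for 14:00-14:20. Zara: not fully free for 14:00-14:20. Alice: free for 14:00-14:20.

Erik, Zara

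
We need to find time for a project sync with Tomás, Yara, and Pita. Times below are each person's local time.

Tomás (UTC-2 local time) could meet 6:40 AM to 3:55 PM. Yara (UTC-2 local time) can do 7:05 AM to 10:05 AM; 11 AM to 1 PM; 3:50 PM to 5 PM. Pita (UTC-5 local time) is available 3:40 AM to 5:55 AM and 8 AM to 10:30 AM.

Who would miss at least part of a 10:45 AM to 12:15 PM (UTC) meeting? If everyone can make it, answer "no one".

Pita, Yara

Tomás in UTC: 08:40-17:55 (add 2h to convert from UTC-2).
Yara in UTC: 09:05-12:05, 13:00-15:00, 17:50-19:00 (add 2h to convert from UTC-2).
Pita in UTC: 08:40-10:55, 13:00-15:30 (add 5h to convert from UTC-5).
Tomás: free for 10:45-12:15. Yara: not fully free for 10:45-12:15. Pita: not fully free for 10:45-12:15.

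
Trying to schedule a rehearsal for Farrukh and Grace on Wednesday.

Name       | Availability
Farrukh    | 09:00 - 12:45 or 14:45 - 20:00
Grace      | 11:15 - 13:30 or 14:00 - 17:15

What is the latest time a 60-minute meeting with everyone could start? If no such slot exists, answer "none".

Farrukh ∩ Grace: 11:15-12:45, 14:45-17:15.
The last common window of at least 60 minutes is 14:45-17:15; a 60-minute meeting can start as late as 16:15 and still end by 17:15.

16:15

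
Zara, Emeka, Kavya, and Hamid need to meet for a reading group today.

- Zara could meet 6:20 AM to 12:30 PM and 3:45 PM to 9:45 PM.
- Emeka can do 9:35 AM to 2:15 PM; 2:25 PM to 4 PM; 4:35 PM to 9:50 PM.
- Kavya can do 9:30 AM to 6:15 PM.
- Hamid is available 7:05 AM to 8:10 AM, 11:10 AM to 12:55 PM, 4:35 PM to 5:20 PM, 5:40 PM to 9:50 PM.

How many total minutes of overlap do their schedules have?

Zara ∩ Emeka: 09:35-12:30, 15:45-16:00, 16:35-21:45.
Zara ∩ Emeka ∩ Kavya: 09:35-12:30, 15:45-16:00, 16:35-18:15.
Zara ∩ Emeka ∩ Kavya ∩ Hamid: 11:10-12:30, 16:35-17:20, 17:40-18:15.
Summing the common windows: 80 + 45 + 35 = 160 minutes.

160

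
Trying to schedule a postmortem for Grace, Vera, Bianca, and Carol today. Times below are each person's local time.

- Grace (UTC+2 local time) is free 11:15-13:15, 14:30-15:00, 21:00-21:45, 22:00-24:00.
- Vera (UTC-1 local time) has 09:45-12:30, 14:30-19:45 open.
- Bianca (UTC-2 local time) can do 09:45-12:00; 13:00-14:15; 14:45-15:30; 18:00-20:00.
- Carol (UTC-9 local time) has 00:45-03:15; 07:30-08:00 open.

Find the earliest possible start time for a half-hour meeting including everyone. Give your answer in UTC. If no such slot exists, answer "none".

Grace in UTC: 09:15-11:15, 12:30-13:00, 19:00-19:45, 20:00-22:00 (subtract 2h to convert from UTC+2).
Vera in UTC: 10:45-13:30, 15:30-20:45 (add 1h to convert from UTC-1).
Bianca in UTC: 11:45-14:00, 15:00-16:15, 16:45-17:30, 20:00-22:00 (add 2h to convert from UTC-2).
Carol in UTC: 09:45-12:15, 16:30-17:00 (add 9h to convert from UTC-9).
Grace ∩ Vera: 10:45-11:15, 12:30-13:00, 19:00-19:45, 20:00-20:45.
Grace ∩ Vera ∩ Bianca: 12:30-13:00, 20:00-20:45.
Grace ∩ Vera ∩ Bianca ∩ Carol: ∅.
There is no time when everyone is free.
No common window is at least 30 minutes long.

none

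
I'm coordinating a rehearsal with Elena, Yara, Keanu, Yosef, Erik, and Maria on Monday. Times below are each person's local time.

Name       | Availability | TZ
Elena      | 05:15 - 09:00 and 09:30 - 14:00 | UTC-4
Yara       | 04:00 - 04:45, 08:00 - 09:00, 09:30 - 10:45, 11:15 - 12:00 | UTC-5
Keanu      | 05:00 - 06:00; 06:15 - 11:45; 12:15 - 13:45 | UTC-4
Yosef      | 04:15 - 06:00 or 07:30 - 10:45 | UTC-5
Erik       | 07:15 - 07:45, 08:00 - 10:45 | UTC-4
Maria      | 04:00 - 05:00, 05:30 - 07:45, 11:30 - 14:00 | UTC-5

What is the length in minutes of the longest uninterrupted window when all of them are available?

0

Elena in UTC: 09:15-13:00, 13:30-18:00 (add 4h to convert from UTC-4).
Yara in UTC: 09:00-09:45, 13:00-14:00, 14:30-15:45, 16:15-17:00 (add 5h to convert from UTC-5).
Keanu in UTC: 09:00-10:00, 10:15-15:45, 16:15-17:45 (add 4h to convert from UTC-4).
Yosef in UTC: 09:15-11:00, 12:30-15:45 (add 5h to convert from UTC-5).
Erik in UTC: 11:15-11:45, 12:00-14:45 (add 4h to convert from UTC-4).
Maria in UTC: 09:00-10:00, 10:30-12:45, 16:30-19:00 (add 5h to convert from UTC-5).
Elena ∩ Yara: 09:15-09:45, 13:30-14:00, 14:30-15:45, 16:15-17:00.
Elena ∩ Yara ∩ Keanu: 09:15-09:45, 13:30-14:00, 14:30-15:45, 16:15-17:00.
Elena ∩ Yara ∩ Keanu ∩ Yosef: 09:15-09:45, 13:30-14:00, 14:30-15:45.
Elena ∩ Yara ∩ Keanu ∩ Yosef ∩ Erik: 13:30-14:00, 14:30-14:45.
Elena ∩ Yara ∩ Keanu ∩ Yosef ∩ Erik ∩ Maria: ∅.
There is no time when everyone is free.
No common window exists, so the longest block is 0 minutes.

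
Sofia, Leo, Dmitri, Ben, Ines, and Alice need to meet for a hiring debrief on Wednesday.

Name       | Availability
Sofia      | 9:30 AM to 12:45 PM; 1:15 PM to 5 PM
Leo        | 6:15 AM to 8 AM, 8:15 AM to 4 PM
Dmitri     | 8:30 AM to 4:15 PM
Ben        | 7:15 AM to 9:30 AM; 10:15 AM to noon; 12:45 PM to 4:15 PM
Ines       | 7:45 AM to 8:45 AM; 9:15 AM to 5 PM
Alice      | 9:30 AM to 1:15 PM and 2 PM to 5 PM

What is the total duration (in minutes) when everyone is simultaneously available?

Sofia ∩ Leo: 09:30-12:45, 13:15-16:00.
Sofia ∩ Leo ∩ Dmitri: 09:30-12:45, 13:15-16:00.
Sofia ∩ Leo ∩ Dmitri ∩ Ben: 10:15-12:00, 13:15-16:00.
Sofia ∩ Leo ∩ Dmitri ∩ Ben ∩ Ines: 10:15-12:00, 13:15-16:00.
Sofia ∩ Leo ∩ Dmitri ∩ Ben ∩ Ines ∩ Alice: 10:15-12:00, 14:00-16:00.
So the common availability across everyone is 10:15-12:00, 14:00-16:00.
Summing the common windows: 105 + 120 = 225 minutes.

225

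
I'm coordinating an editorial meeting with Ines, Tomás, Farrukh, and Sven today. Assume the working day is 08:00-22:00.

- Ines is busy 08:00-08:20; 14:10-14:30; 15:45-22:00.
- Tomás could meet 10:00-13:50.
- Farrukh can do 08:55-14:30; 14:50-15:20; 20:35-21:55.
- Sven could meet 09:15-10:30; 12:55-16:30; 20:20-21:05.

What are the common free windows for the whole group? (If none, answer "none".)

Ines free: 08:20-14:10, 14:30-15:45 (invert busy blocks within the working day).
Tomás free: 10:00-13:50.
Farrukh free: 08:55-14:30, 14:50-15:20, 20:35-21:55.
Sven free: 09:15-10:30, 12:55-16:30, 20:20-21:05.
Ines ∩ Tomás: 10:00-13:50.
Ines ∩ Tomás ∩ Farrukh: 10:00-13:50.
Ines ∩ Tomás ∩ Farrukh ∩ Sven: 10:00-10:30, 12:55-13:50.

10:00-10:30, 12:55-13:50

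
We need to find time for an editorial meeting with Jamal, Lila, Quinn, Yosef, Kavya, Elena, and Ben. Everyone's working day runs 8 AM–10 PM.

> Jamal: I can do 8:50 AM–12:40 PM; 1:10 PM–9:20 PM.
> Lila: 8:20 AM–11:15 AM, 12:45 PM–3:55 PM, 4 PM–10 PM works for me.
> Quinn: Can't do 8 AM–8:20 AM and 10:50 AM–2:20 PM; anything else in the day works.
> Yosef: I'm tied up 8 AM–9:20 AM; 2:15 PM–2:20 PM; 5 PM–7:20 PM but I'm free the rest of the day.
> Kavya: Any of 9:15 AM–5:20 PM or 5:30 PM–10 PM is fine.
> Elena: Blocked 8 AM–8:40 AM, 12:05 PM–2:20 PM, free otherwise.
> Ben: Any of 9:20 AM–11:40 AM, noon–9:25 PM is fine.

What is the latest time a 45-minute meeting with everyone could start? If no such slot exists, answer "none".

20:35

Jamal free: 08:50-12:40, 13:10-21:20.
Lila free: 08:20-11:15, 12:45-15:55, 16:00-22:00.
Quinn free: 08:20-10:50, 14:20-22:00 (invert busy blocks within the working day).
Yosef free: 09:20-14:15, 14:20-17:00, 19:20-22:00 (invert busy blocks within the working day).
Kavya free: 09:15-17:20, 17:30-22:00.
Elena free: 08:40-12:05, 14:20-22:00 (invert busy blocks within the working day).
Ben free: 09:20-11:40, 12:00-21:25.
Jamal ∩ Lila: 08:50-11:15, 13:10-15:55, 16:00-21:20.
Jamal ∩ Lila ∩ Quinn: 08:50-10:50, 14:20-15:55, 16:00-21:20.
Jamal ∩ Lila ∩ Quinn ∩ Yosef: 09:20-10:50, 14:20-15:55, 16:00-17:00, 19:20-21:20.
Jamal ∩ Lila ∩ Quinn ∩ Yosef ∩ Kavya: 09:20-10:50, 14:20-15:55, 16:00-17:00, 19:20-21:20.
Jamal ∩ Lila ∩ Quinn ∩ Yosef ∩ Kavya ∩ Elena: 09:20-10:50, 14:20-15:55, 16:00-17:00, 19:20-21:20.
Jamal ∩ Lila ∩ Quinn ∩ Yosef ∩ Kavya ∩ Elena ∩ Ben: 09:20-10:50, 14:20-15:55, 16:00-17:00, 19:20-21:20.
The last common window of at least 45 minutes is 19:20-21:20; a 45-minute meeting can start as late as 20:35 and still end by 21:20.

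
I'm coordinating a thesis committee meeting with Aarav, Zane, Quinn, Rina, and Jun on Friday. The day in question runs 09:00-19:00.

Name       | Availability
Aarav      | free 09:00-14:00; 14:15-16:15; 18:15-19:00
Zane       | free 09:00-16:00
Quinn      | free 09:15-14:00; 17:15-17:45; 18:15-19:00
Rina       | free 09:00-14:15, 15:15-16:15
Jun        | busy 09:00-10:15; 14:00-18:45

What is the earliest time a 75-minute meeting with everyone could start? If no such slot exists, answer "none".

10:15

Aarav free: 09:00-14:00, 14:15-16:15, 18:15-19:00.
Zane free: 09:00-16:00.
Quinn free: 09:15-14:00, 17:15-17:45, 18:15-19:00.
Rina free: 09:00-14:15, 15:15-16:15.
Jun free: 10:15-14:00, 18:45-19:00 (invert busy blocks within the working day).
Aarav ∩ Zane: 09:00-14:00, 14:15-16:00.
Aarav ∩ Zane ∩ Quinn: 09:15-14:00.
Aarav ∩ Zane ∩ Quinn ∩ Rina: 09:15-14:00.
Aarav ∩ Zane ∩ Quinn ∩ Rina ∩ Jun: 10:15-14:00.
So the common availability across everyone is 10:15-14:00.
The first common window of at least 75 minutes is 10:15-14:00, so the earliest start is 10:15.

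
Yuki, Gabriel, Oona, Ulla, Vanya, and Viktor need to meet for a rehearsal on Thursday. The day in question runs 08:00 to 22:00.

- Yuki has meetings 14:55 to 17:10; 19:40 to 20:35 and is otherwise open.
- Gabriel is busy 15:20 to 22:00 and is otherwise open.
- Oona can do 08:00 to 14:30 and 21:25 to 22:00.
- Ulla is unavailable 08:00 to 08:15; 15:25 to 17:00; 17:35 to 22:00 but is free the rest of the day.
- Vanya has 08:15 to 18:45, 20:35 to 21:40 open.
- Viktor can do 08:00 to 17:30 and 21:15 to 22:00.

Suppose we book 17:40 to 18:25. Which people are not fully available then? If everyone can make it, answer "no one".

Yuki free: 08:00-14:55, 17:10-19:40, 20:35-22:00 (invert busy blocks within the working day).
Gabriel free: 08:00-15:20 (invert busy blocks within the working day).
Oona free: 08:00-14:30, 21:25-22:00.
Ulla free: 08:15-15:25, 17:00-17:35 (invert busy blocks within the working day).
Vanya free: 08:15-18:45, 20:35-21:40.
Viktor free: 08:00-17:30, 21:15-22:00.
Yuki: free for 17:40-18:25. Gabriel: not fully free for 17:40-18:25. Oona: not fully free for 17:40-18:25. Ulla: not fully free for 17:40-18:25. Vanya: free for 17:40-18:25. Viktor: not fully free for 17:40-18:25.

Gabriel, Oona, Ulla, Viktor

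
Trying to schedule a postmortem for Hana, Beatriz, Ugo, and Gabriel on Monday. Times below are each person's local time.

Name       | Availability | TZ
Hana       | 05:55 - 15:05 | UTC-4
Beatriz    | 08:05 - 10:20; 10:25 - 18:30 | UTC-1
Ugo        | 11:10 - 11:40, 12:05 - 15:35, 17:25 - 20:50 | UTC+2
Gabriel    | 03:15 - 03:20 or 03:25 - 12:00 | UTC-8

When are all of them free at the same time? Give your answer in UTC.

Hana in UTC: 09:55-19:05 (add 4h to convert from UTC-4).
Beatriz in UTC: 09:05-11:20, 11:25-19:30 (add 1h to convert from UTC-1).
Ugo in UTC: 09:10-09:40, 10:05-13:35, 15:25-18:50 (subtract 2h to convert from UTC+2).
Gabriel in UTC: 11:15-11:20, 11:25-20:00 (add 8h to convert from UTC-8).
Hana ∩ Beatriz: 09:55-11:20, 11:25-19:05.
Hana ∩ Beatriz ∩ Ugo: 10:05-11:20, 11:25-13:35, 15:25-18:50.
Hana ∩ Beatriz ∩ Ugo ∩ Gabriel: 11:15-11:20, 11:25-13:35, 15:25-18:50.

11:15-11:20, 11:25-13:35, 15:25-18:50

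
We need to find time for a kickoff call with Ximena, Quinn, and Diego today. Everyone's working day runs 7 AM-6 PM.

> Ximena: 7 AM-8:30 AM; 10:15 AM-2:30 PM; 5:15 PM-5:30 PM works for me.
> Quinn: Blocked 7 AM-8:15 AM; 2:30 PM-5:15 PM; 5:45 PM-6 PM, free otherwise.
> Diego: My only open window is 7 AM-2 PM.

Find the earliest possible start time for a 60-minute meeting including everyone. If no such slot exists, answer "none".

Ximena free: 07:00-08:30, 10:15-14:30, 17:15-17:30.
Quinn free: 08:15-14:30, 17:15-17:45 (invert busy blocks within the working day).
Diego free: 07:00-14:00.
Ximena ∩ Quinn: 08:15-08:30, 10:15-14:30, 17:15-17:30.
Ximena ∩ Quinn ∩ Diego: 08:15-08:30, 10:15-14:00.
The first common window of at least 60 minutes is 10:15-14:00, so the earliest start is 10:15.

10:15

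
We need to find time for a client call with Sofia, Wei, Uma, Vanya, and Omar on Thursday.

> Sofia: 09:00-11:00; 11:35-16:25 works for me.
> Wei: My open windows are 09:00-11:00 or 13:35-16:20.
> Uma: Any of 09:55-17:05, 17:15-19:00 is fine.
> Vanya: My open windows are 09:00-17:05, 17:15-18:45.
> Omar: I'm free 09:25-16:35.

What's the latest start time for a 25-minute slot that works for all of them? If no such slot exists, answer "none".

Sofia ∩ Wei: 09:00-11:00, 13:35-16:20.
Sofia ∩ Wei ∩ Uma: 09:55-11:00, 13:35-16:20.
Sofia ∩ Wei ∩ Uma ∩ Vanya: 09:55-11:00, 13:35-16:20.
Sofia ∩ Wei ∩ Uma ∩ Vanya ∩ Omar: 09:55-11:00, 13:35-16:20.
So the common availability across everyone is 09:55-11:00, 13:35-16:20.
The last common window of at least 25 minutes is 13:35-16:20; a 25-minute meeting can start as late as 15:55 and still end by 16:20.

15:55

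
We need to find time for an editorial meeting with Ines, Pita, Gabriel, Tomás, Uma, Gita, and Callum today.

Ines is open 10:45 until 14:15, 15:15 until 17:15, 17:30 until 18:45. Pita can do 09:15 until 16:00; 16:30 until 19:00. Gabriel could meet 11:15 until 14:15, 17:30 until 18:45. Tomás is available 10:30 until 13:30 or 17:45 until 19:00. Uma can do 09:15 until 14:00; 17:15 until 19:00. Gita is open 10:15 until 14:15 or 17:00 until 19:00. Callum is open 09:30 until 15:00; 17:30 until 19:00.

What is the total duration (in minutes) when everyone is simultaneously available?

195

Ines ∩ Pita: 10:45-14:15, 15:15-16:00, 16:30-17:15, 17:30-18:45.
Ines ∩ Pita ∩ Gabriel: 11:15-14:15, 17:30-18:45.
Ines ∩ Pita ∩ Gabriel ∩ Tomás: 11:15-13:30, 17:45-18:45.
Ines ∩ Pita ∩ Gabriel ∩ Tomás ∩ Uma: 11:15-13:30, 17:45-18:45.
Ines ∩ Pita ∩ Gabriel ∩ Tomás ∩ Uma ∩ Gita: 11:15-13:30, 17:45-18:45.
Ines ∩ Pita ∩ Gabriel ∩ Tomás ∩ Uma ∩ Gita ∩ Callum: 11:15-13:30, 17:45-18:45.
Summing the common windows: 135 + 60 = 195 minutes.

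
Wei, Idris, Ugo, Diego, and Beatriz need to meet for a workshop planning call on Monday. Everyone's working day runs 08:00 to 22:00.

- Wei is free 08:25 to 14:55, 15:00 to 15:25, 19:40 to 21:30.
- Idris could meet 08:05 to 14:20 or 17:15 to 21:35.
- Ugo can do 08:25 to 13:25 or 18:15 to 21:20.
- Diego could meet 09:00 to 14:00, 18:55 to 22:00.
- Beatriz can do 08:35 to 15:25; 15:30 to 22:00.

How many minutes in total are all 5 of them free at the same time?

365

Wei ∩ Idris: 08:25-14:20, 19:40-21:30.
Wei ∩ Idris ∩ Ugo: 08:25-13:25, 19:40-21:20.
Wei ∩ Idris ∩ Ugo ∩ Diego: 09:00-13:25, 19:40-21:20.
Wei ∩ Idris ∩ Ugo ∩ Diego ∩ Beatriz: 09:00-13:25, 19:40-21:20.
Summing the common windows: 265 + 100 = 365 minutes.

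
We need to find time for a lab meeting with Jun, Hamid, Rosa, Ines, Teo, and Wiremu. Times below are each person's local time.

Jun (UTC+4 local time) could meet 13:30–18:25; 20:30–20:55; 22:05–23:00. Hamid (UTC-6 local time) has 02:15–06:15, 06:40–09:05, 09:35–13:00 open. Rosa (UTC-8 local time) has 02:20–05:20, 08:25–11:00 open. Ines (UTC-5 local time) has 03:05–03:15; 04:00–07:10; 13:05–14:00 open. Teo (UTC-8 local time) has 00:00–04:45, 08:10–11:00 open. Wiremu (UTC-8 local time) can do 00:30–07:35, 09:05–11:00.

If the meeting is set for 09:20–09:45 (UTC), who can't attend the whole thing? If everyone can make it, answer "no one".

Jun, Rosa

Jun in UTC: 09:30-14:25, 16:30-16:55, 18:05-19:00 (subtract 4h to convert from UTC+4).
Hamid in UTC: 08:15-12:15, 12:40-15:05, 15:35-19:00 (add 6h to convert from UTC-6).
Rosa in UTC: 10:20-13:20, 16:25-19:00 (add 8h to convert from UTC-8).
Ines in UTC: 08:05-08:15, 09:00-12:10, 18:05-19:00 (add 5h to convert from UTC-5).
Teo in UTC: 08:00-12:45, 16:10-19:00 (add 8h to convert from UTC-8).
Wiremu in UTC: 08:30-15:35, 17:05-19:00 (add 8h to convert from UTC-8).
Jun: not fully free for 09:20-09:45. Hamid: free for 09:20-09:45. Rosa: not fully free for 09:20-09:45. Ines: free for 09:20-09:45. Teo: free for 09:20-09:45. Wiremu: free for 09:20-09:45.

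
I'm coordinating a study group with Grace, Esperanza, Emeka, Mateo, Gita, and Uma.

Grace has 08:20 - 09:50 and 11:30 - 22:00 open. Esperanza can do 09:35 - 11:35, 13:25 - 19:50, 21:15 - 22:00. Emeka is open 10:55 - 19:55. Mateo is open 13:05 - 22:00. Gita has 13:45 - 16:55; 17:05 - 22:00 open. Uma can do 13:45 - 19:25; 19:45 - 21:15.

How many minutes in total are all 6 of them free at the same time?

335

Grace ∩ Esperanza: 09:35-09:50, 11:30-11:35, 13:25-19:50, 21:15-22:00.
Grace ∩ Esperanza ∩ Emeka: 11:30-11:35, 13:25-19:50.
Grace ∩ Esperanza ∩ Emeka ∩ Mateo: 13:25-19:50.
Grace ∩ Esperanza ∩ Emeka ∩ Mateo ∩ Gita: 13:45-16:55, 17:05-19:50.
Grace ∩ Esperanza ∩ Emeka ∩ Mateo ∩ Gita ∩ Uma: 13:45-16:55, 17:05-19:25, 19:45-19:50.
So the common availability across everyone is 13:45-16:55, 17:05-19:25, 19:45-19:50.
Summing the common windows: 190 + 140 + 5 = 335 minutes.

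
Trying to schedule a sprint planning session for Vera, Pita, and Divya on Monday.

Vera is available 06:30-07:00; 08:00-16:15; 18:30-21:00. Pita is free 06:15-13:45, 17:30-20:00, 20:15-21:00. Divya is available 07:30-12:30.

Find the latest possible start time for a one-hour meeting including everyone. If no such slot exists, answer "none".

11:30

Vera ∩ Pita: 06:30-07:00, 08:00-13:45, 18:30-20:00, 20:15-21:00.
Vera ∩ Pita ∩ Divya: 08:00-12:30.
The last common window of at least 60 minutes is 08:00-12:30; a 60-minute meeting can start as late as 11:30 and still end by 12:30.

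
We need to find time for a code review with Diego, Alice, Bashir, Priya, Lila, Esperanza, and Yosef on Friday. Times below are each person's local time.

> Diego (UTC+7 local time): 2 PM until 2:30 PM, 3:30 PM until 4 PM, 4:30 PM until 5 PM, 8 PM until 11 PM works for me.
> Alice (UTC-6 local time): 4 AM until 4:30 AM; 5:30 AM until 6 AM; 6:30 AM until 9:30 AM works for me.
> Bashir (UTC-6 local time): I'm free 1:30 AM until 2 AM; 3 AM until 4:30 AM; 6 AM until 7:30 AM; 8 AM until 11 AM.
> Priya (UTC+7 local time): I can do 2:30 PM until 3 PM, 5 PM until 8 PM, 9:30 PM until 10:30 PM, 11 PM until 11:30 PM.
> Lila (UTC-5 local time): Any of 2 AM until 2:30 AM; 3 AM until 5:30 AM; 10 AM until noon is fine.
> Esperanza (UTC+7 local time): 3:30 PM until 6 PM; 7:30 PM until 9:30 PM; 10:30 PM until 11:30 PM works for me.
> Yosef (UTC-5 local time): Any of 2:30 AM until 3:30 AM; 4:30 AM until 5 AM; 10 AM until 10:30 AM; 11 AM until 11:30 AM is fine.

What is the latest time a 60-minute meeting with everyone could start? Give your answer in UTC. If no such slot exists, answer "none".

none

Diego in UTC: 07:00-07:30, 08:30-09:00, 09:30-10:00, 13:00-16:00 (subtract 7h to convert from UTC+7).
Alice in UTC: 10:00-10:30, 11:30-12:00, 12:30-15:30 (add 6h to convert from UTC-6).
Bashir in UTC: 07:30-08:00, 09:00-10:30, 12:00-13:30, 14:00-17:00 (add 6h to convert from UTC-6).
Priya in UTC: 07:30-08:00, 10:00-13:00, 14:30-15:30, 16:00-16:30 (subtract 7h to convert from UTC+7).
Lila in UTC: 07:00-07:30, 08:00-10:30, 15:00-17:00 (add 5h to convert from UTC-5).
Esperanza in UTC: 08:30-11:00, 12:30-14:30, 15:30-16:30 (subtract 7h to convert from UTC+7).
Yosef in UTC: 07:30-08:30, 09:30-10:00, 15:00-15:30, 16:00-16:30 (add 5h to convert from UTC-5).
Diego ∩ Alice: 13:00-15:30.
Diego ∩ Alice ∩ Bashir: 13:00-13:30, 14:00-15:30.
Diego ∩ Alice ∩ Bashir ∩ Priya: 14:30-15:30.
Diego ∩ Alice ∩ Bashir ∩ Priya ∩ Lila: 15:00-15:30.
Diego ∩ Alice ∩ Bashir ∩ Priya ∩ Lila ∩ Esperanza: ∅.
Diego ∩ Alice ∩ Bashir ∩ Priya ∩ Lila ∩ Esperanza ∩ Yosef: ∅.
There is no time when everyone is free.
No common window is at least 60 minutes long.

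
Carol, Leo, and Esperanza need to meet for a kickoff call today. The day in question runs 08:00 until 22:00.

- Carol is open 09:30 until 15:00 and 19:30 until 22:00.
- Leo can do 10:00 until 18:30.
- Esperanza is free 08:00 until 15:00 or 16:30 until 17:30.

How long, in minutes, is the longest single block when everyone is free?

Carol ∩ Leo: 10:00-15:00.
Carol ∩ Leo ∩ Esperanza: 10:00-15:00.
The longest is 10:00-15:00 at 300 minutes.

300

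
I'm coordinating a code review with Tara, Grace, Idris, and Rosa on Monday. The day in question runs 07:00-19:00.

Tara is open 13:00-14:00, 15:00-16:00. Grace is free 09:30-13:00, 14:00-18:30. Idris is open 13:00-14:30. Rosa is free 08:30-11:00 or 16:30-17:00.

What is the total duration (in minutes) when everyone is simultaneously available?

Tara ∩ Grace: 15:00-16:00.
Tara ∩ Grace ∩ Idris: ∅.
Tara ∩ Grace ∩ Idris ∩ Rosa: ∅.
There is no time when everyone is free.
There is no common window, so the total is 0 minutes.

0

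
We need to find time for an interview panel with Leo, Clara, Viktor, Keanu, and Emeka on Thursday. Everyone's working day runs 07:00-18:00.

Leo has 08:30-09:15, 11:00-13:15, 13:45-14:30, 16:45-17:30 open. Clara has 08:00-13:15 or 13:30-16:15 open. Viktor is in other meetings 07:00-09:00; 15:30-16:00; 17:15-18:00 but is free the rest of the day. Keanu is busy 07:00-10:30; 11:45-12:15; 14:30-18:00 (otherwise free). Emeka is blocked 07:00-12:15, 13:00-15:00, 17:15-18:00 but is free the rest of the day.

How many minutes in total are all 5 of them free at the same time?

45

Leo free: 08:30-09:15, 11:00-13:15, 13:45-14:30, 16:45-17:30.
Clara free: 08:00-13:15, 13:30-16:15.
Viktor free: 09:00-15:30, 16:00-17:15 (invert busy blocks within the working day).
Keanu free: 10:30-11:45, 12:15-14:30 (invert busy blocks within the working day).
Emeka free: 12:15-13:00, 15:00-17:15 (invert busy blocks within the working day).
Leo ∩ Clara: 08:30-09:15, 11:00-13:15, 13:45-14:30.
Leo ∩ Clara ∩ Viktor: 09:00-09:15, 11:00-13:15, 13:45-14:30.
Leo ∩ Clara ∩ Viktor ∩ Keanu: 11:00-11:45, 12:15-13:15, 13:45-14:30.
Leo ∩ Clara ∩ Viktor ∩ Keanu ∩ Emeka: 12:15-13:00.
That's a single block of 45 minutes.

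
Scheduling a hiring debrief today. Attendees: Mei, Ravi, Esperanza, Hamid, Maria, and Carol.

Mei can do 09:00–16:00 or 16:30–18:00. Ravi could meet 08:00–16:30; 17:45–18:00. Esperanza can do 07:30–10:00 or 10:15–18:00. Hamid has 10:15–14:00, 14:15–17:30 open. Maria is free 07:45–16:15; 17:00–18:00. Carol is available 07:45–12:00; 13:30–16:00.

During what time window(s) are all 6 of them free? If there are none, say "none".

10:15-12:00, 13:30-14:00, 14:15-16:00

Mei ∩ Ravi: 09:00-16:00, 17:45-18:00.
Mei ∩ Ravi ∩ Esperanza: 09:00-10:00, 10:15-16:00, 17:45-18:00.
Mei ∩ Ravi ∩ Esperanza ∩ Hamid: 10:15-14:00, 14:15-16:00.
Mei ∩ Ravi ∩ Esperanza ∩ Hamid ∩ Maria: 10:15-14:00, 14:15-16:00.
Mei ∩ Ravi ∩ Esperanza ∩ Hamid ∩ Maria ∩ Carol: 10:15-12:00, 13:30-14:00, 14:15-16:00.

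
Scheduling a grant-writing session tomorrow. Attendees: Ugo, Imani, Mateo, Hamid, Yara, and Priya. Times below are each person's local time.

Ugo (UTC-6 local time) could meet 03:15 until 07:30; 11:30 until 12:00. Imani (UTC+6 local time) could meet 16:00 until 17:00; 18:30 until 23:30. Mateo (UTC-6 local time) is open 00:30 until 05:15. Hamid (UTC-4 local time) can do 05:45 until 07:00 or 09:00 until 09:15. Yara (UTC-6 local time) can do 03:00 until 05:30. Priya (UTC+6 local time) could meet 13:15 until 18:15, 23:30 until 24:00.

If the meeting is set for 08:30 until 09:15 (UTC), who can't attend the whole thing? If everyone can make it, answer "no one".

Hamid, Imani, Ugo, Yara

Ugo in UTC: 09:15-13:30, 17:30-18:00 (add 6h to convert from UTC-6).
Imani in UTC: 10:00-11:00, 12:30-17:30 (subtract 6h to convert from UTC+6).
Mateo in UTC: 06:30-11:15 (add 6h to convert from UTC-6).
Hamid in UTC: 09:45-11:00, 13:00-13:15 (add 4h to convert from UTC-4).
Yara in UTC: 09:00-11:30 (add 6h to convert from UTC-6).
Priya in UTC: 07:15-12:15, 17:30-18:00 (subtract 6h to convert from UTC+6).
Ugo: not fully free for 08:30-09:15. Imani: not fully free for 08:30-09:15. Mateo: free for 08:30-09:15. Hamid: not fully free for 08:30-09:15. Yara: not fully free for 08:30-09:15. Priya: free for 08:30-09:15.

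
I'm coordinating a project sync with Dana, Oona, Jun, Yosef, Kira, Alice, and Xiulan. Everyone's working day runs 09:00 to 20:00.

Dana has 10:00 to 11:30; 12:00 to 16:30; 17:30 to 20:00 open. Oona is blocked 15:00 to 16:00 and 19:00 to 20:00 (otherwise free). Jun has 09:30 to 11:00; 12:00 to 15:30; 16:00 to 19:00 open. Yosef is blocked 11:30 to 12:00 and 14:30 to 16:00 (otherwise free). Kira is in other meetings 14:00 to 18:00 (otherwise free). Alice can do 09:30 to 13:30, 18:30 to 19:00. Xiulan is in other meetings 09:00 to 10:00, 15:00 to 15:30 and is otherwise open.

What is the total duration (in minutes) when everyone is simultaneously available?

180

Dana free: 10:00-11:30, 12:00-16:30, 17:30-20:00.
Oona free: 09:00-15:00, 16:00-19:00 (invert busy blocks within the working day).
Jun free: 09:30-11:00, 12:00-15:30, 16:00-19:00.
Yosef free: 09:00-11:30, 12:00-14:30, 16:00-20:00 (invert busy blocks within the working day).
Kira free: 09:00-14:00, 18:00-20:00 (invert busy blocks within the working day).
Alice free: 09:30-13:30, 18:30-19:00.
Xiulan free: 10:00-15:00, 15:30-20:00 (invert busy blocks within the working day).
Dana ∩ Oona: 10:00-11:30, 12:00-15:00, 16:00-16:30, 17:30-19:00.
Dana ∩ Oona ∩ Jun: 10:00-11:00, 12:00-15:00, 16:00-16:30, 17:30-19:00.
Dana ∩ Oona ∩ Jun ∩ Yosef: 10:00-11:00, 12:00-14:30, 16:00-16:30, 17:30-19:00.
Dana ∩ Oona ∩ Jun ∩ Yosef ∩ Kira: 10:00-11:00, 12:00-14:00, 18:00-19:00.
Dana ∩ Oona ∩ Jun ∩ Yosef ∩ Kira ∩ Alice: 10:00-11:00, 12:00-13:30, 18:30-19:00.
Dana ∩ Oona ∩ Jun ∩ Yosef ∩ Kira ∩ Alice ∩ Xiulan: 10:00-11:00, 12:00-13:30, 18:30-19:00.
Those are the intersection windows.
Summing the common windows: 60 + 90 + 30 = 180 minutes.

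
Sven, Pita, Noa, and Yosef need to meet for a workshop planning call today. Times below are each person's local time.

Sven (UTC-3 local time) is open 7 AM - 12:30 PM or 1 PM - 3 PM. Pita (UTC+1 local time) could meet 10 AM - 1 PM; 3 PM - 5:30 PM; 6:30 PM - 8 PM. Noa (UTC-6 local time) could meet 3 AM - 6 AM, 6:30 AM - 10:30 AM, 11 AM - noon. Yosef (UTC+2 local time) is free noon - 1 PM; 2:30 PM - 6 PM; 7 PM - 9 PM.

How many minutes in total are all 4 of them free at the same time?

Sven in UTC: 10:00-15:30, 16:00-18:00 (add 3h to convert from UTC-3).
Pita in UTC: 09:00-12:00, 14:00-16:30, 17:30-19:00 (subtract 1h to convert from UTC+1).
Noa in UTC: 09:00-12:00, 12:30-16:30, 17:00-18:00 (add 6h to convert from UTC-6).
Yosef in UTC: 10:00-11:00, 12:30-16:00, 17:00-19:00 (subtract 2h to convert from UTC+2).
Sven ∩ Pita: 10:00-12:00, 14:00-15:30, 16:00-16:30, 17:30-18:00.
Sven ∩ Pita ∩ Noa: 10:00-12:00, 14:00-15:30, 16:00-16:30, 17:30-18:00.
Sven ∩ Pita ∩ Noa ∩ Yosef: 10:00-11:00, 14:00-15:30, 17:30-18:00.
So the common availability across everyone is 10:00-11:00, 14:00-15:30, 17:30-18:00.
Summing the common windows: 60 + 90 + 30 = 180 minutes.

180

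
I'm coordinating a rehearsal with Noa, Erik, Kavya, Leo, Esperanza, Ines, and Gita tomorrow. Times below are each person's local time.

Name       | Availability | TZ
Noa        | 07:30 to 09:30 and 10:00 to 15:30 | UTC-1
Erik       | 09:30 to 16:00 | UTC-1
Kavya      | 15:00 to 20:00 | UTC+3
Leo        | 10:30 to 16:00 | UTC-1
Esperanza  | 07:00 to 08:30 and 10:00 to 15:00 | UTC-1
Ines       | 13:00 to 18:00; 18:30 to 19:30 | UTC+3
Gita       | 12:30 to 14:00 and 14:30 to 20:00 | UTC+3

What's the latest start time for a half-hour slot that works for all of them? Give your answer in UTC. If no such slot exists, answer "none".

Noa in UTC: 08:30-10:30, 11:00-16:30 (add 1h to convert from UTC-1).
Erik in UTC: 10:30-17:00 (add 1h to convert from UTC-1).
Kavya in UTC: 12:00-17:00 (subtract 3h to convert from UTC+3).
Leo in UTC: 11:30-17:00 (add 1h to convert from UTC-1).
Esperanza in UTC: 08:00-09:30, 11:00-16:00 (add 1h to convert from UTC-1).
Ines in UTC: 10:00-15:00, 15:30-16:30 (subtract 3h to convert from UTC+3).
Gita in UTC: 09:30-11:00, 11:30-17:00 (subtract 3h to convert from UTC+3).
Noa ∩ Erik: 11:00-16:30.
Noa ∩ Erik ∩ Kavya: 12:00-16:30.
Noa ∩ Erik ∩ Kavya ∩ Leo: 12:00-16:30.
Noa ∩ Erik ∩ Kavya ∩ Leo ∩ Esperanza: 12:00-16:00.
Noa ∩ Erik ∩ Kavya ∩ Leo ∩ Esperanza ∩ Ines: 12:00-15:00, 15:30-16:00.
Noa ∩ Erik ∩ Kavya ∩ Leo ∩ Esperanza ∩ Ines ∩ Gita: 12:00-15:00, 15:30-16:00.
Those are the intersection windows.
The last common window of at least 30 minutes is 15:30-16:00; a 30-minute meeting can start as late as 15:30 and still end by 16:00.

15:30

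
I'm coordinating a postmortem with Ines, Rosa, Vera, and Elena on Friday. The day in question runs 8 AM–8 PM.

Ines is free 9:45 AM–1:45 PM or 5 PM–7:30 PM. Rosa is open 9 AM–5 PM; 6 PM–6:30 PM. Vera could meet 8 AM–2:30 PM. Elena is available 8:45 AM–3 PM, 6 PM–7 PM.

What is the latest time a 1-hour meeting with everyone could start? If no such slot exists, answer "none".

12:45

Ines ∩ Rosa: 09:45-13:45, 18:00-18:30.
Ines ∩ Rosa ∩ Vera: 09:45-13:45.
Ines ∩ Rosa ∩ Vera ∩ Elena: 09:45-13:45.
So the common availability across everyone is 09:45-13:45.
The last common window of at least 60 minutes is 09:45-13:45; a 60-minute meeting can start as late as 12:45 and still end by 13:45.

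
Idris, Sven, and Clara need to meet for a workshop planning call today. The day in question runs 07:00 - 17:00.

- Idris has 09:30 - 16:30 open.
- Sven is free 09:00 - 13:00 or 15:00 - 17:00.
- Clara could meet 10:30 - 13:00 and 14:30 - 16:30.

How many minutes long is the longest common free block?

150

Idris ∩ Sven: 09:30-13:00, 15:00-16:30.
Idris ∩ Sven ∩ Clara: 10:30-13:00, 15:00-16:30.
The longest is 10:30-13:00 at 150 minutes.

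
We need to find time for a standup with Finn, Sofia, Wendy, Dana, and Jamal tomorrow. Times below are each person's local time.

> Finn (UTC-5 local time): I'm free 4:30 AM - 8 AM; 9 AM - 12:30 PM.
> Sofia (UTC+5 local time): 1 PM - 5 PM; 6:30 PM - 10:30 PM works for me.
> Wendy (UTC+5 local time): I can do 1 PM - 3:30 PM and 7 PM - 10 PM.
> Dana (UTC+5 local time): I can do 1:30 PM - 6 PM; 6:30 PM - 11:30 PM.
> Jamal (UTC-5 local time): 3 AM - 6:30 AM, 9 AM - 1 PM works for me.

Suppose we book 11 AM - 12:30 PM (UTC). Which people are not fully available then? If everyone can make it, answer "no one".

Jamal, Sofia, Wendy

Finn in UTC: 09:30-13:00, 14:00-17:30 (add 5h to convert from UTC-5).
Sofia in UTC: 08:00-12:00, 13:30-17:30 (subtract 5h to convert from UTC+5).
Wendy in UTC: 08:00-10:30, 14:00-17:00 (subtract 5h to convert from UTC+5).
Dana in UTC: 08:30-13:00, 13:30-18:30 (subtract 5h to convert from UTC+5).
Jamal in UTC: 08:00-11:30, 14:00-18:00 (add 5h to convert from UTC-5).
Finn: free for 11:00-12:30. Sofia: not fully free for 11:00-12:30. Wendy: not fully free for 11:00-12:30. Dana: free for 11:00-12:30. Jamal: not fully free for 11:00-12:30.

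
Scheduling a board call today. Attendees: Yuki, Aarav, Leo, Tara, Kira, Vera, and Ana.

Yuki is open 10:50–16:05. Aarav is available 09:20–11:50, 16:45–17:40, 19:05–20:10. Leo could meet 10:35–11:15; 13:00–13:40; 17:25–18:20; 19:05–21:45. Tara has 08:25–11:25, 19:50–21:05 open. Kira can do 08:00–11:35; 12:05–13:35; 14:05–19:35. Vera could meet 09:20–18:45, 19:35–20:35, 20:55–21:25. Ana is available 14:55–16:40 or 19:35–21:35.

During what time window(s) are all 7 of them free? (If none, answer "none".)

Yuki ∩ Aarav: 10:50-11:50.
Yuki ∩ Aarav ∩ Leo: 10:50-11:15.
Yuki ∩ Aarav ∩ Leo ∩ Tara: 10:50-11:15.
Yuki ∩ Aarav ∩ Leo ∩ Tara ∩ Kira: 10:50-11:15.
Yuki ∩ Aarav ∩ Leo ∩ Tara ∩ Kira ∩ Vera: 10:50-11:15.
Yuki ∩ Aarav ∩ Leo ∩ Tara ∩ Kira ∩ Vera ∩ Ana: ∅.
There is no time when everyone is free.

none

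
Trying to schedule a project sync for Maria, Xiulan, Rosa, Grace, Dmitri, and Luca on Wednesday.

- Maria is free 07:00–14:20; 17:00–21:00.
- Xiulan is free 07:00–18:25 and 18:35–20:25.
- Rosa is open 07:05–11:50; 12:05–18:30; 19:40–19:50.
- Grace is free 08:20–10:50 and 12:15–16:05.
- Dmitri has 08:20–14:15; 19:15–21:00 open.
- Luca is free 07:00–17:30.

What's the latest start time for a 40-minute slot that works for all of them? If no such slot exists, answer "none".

13:35

Maria ∩ Xiulan: 07:00-14:20, 17:00-18:25, 18:35-20:25.
Maria ∩ Xiulan ∩ Rosa: 07:05-11:50, 12:05-14:20, 17:00-18:25, 19:40-19:50.
Maria ∩ Xiulan ∩ Rosa ∩ Grace: 08:20-10:50, 12:15-14:20.
Maria ∩ Xiulan ∩ Rosa ∩ Grace ∩ Dmitri: 08:20-10:50, 12:15-14:15.
Maria ∩ Xiulan ∩ Rosa ∩ Grace ∩ Dmitri ∩ Luca: 08:20-10:50, 12:15-14:15.
So the common availability across everyone is 08:20-10:50, 12:15-14:15.
The last common window of at least 40 minutes is 12:15-14:15; a 40-minute meeting can start as late as 13:35 and still end by 14:15.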